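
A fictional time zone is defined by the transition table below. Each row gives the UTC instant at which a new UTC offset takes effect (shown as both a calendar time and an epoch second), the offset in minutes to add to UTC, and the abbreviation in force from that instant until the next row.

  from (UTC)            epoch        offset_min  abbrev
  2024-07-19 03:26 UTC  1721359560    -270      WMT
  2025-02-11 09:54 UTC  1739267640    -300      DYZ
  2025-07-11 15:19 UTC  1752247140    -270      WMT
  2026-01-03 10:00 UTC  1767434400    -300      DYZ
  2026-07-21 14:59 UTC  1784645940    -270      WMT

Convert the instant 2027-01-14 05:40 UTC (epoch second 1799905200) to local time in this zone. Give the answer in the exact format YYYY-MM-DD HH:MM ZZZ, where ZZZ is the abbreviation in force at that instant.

Query: 2027-01-14 05:40 UTC
Rule 5/5 (WMT, -04:30): 2026-07-21 14:59 UTC ≤ query < +∞
5·60 + 40 - 270 = 70 min
70 = 0·1440 + 70; 70 = 1·60 + 10 → 01:10, same day
→ 2027-01-14 01:10 WMT

2027-01-14 01:10 WMT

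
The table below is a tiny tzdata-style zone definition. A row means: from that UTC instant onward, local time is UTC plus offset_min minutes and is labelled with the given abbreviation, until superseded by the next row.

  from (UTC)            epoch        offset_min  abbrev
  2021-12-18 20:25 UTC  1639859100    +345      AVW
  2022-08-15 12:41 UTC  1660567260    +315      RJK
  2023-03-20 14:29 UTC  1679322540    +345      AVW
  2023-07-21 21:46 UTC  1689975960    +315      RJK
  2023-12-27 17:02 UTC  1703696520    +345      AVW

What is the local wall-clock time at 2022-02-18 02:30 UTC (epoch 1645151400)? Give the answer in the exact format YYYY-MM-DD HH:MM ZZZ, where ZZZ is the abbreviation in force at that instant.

2022-02-18 08:15 AVW

Query: 2022-02-18 02:30 UTC
Rule 1/5 (AVW, +05:45): 2021-12-18 20:25 UTC ≤ query < 2022-08-15 12:41 UTC
2·60 + 30 + 345 = 495 min
495 = 0·1440 + 495; 495 = 8·60 + 15 → 08:15, same day
→ 2022-02-18 08:15 AVW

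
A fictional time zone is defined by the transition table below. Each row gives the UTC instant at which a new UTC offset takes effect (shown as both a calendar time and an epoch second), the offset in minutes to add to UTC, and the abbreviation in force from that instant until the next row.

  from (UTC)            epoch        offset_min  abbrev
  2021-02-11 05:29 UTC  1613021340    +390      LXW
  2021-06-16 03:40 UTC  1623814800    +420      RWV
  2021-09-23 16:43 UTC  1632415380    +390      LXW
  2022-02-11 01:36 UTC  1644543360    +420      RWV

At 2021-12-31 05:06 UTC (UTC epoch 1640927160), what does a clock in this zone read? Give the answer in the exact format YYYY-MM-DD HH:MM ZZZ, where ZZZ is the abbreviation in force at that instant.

2021-12-31 11:36 LXW

Query: 2021-12-31 05:06 UTC
Rule 3/4 (LXW, +06:30): 2021-09-23 16:43 UTC ≤ query < 2022-02-11 01:36 UTC
5·60 + 6 + 390 = 696 min
696 = 0·1440 + 696; 696 = 11·60 + 36 → 11:36, same day
→ 2021-12-31 11:36 LXW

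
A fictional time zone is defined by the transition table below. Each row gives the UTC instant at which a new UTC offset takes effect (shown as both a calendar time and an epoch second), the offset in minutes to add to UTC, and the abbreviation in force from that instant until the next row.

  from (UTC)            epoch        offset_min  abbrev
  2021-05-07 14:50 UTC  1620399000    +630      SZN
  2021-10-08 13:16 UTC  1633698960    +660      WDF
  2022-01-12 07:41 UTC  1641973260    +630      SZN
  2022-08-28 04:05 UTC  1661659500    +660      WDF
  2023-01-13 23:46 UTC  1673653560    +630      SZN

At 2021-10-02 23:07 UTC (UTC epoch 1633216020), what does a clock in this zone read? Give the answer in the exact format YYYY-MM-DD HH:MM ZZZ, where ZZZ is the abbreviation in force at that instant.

2021-10-03 09:37 SZN

Query: 2021-10-02 23:07 UTC
Rule 1/5 (SZN, +10:30): 2021-05-07 14:50 UTC ≤ query < 2021-10-08 13:16 UTC
23·60 + 7 + 630 = 2017 min
2017 = 1·1440 + 577; 577 = 9·60 + 37 → 09:37, 2021-10-02 + 1 day = 2021-10-03
→ 2021-10-03 09:37 SZN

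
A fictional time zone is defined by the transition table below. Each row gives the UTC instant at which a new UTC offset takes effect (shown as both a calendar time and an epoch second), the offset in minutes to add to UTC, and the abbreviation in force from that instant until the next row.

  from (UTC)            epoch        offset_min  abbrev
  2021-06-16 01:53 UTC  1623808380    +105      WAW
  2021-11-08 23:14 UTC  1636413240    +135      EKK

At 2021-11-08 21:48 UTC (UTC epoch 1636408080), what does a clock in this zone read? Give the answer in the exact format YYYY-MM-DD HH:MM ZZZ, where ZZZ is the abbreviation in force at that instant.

Query: 2021-11-08 21:48 UTC
Rule 1/2 (WAW, +01:45): 2021-06-16 01:53 UTC ≤ query < 2021-11-08 23:14 UTC
21·60 + 48 + 105 = 1413 min
1413 = 0·1440 + 1413; 1413 = 23·60 + 33 → 23:33, same day
→ 2021-11-08 23:33 WAW

2021-11-08 23:33 WAW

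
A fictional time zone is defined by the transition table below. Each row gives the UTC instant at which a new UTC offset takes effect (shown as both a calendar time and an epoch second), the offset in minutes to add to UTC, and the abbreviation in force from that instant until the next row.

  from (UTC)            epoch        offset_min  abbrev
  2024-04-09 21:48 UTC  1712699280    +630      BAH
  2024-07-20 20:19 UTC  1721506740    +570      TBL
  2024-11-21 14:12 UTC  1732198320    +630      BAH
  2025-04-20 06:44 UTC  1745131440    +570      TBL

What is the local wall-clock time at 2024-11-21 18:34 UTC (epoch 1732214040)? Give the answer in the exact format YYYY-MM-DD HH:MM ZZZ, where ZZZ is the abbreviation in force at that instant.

Query: 2024-11-21 18:34 UTC
Rule 3/4 (BAH, +10:30): 2024-11-21 14:12 UTC ≤ query < 2025-04-20 06:44 UTC
18·60 + 34 + 630 = 1744 min
1744 = 1·1440 + 304; 304 = 5·60 + 4 → 05:04, 2024-11-21 + 1 day = 2024-11-22
→ 2024-11-22 05:04 BAH

2024-11-22 05:04 BAH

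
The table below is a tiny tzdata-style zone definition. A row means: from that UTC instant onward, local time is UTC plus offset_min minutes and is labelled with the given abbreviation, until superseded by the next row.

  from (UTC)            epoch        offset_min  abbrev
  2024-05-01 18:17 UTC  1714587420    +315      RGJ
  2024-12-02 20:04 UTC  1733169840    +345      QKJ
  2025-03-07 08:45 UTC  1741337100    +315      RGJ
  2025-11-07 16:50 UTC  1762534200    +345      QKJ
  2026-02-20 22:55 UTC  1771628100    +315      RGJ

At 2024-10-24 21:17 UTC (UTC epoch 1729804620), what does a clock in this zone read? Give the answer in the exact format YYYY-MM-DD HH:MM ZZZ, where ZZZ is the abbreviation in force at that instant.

2024-10-25 02:32 RGJ

Query: 2024-10-24 21:17 UTC
Rule 1/5 (RGJ, +05:15): 2024-05-01 18:17 UTC ≤ query < 2024-12-02 20:04 UTC
21·60 + 17 + 315 = 1592 min
1592 = 1·1440 + 152; 152 = 2·60 + 32 → 02:32, 2024-10-24 + 1 day = 2024-10-25
→ 2024-10-25 02:32 RGJ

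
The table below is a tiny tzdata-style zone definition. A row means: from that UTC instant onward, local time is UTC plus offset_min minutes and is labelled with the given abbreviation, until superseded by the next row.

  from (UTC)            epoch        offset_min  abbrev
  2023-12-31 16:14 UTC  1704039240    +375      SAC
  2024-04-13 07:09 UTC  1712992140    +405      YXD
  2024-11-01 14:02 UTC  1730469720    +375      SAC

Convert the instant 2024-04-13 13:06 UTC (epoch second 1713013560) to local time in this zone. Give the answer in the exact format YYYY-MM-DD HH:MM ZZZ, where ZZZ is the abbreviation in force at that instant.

2024-04-13 19:51 YXD

Query: 2024-04-13 13:06 UTC
Rule 2/3 (YXD, +06:45): 2024-04-13 07:09 UTC ≤ query < 2024-11-01 14:02 UTC
13·60 + 6 + 405 = 1191 min
1191 = 0·1440 + 1191; 1191 = 19·60 + 51 → 19:51, same day
→ 2024-04-13 19:51 YXD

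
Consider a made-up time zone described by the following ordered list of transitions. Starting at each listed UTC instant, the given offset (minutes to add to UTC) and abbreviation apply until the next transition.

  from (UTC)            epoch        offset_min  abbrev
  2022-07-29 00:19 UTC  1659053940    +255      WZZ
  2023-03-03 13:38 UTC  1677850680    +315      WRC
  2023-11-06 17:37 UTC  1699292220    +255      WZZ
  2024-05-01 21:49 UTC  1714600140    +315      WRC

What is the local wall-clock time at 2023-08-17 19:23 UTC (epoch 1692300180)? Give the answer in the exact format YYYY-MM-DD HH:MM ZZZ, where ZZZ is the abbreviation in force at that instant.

2023-08-18 00:38 WRC

Query: 2023-08-17 19:23 UTC
Rule 2/4 (WRC, +05:15): 2023-03-03 13:38 UTC ≤ query < 2023-11-06 17:37 UTC
19·60 + 23 + 315 = 1478 min
1478 = 1·1440 + 38; 38 = 0·60 + 38 → 00:38, 2023-08-17 + 1 day = 2023-08-18
→ 2023-08-18 00:38 WRC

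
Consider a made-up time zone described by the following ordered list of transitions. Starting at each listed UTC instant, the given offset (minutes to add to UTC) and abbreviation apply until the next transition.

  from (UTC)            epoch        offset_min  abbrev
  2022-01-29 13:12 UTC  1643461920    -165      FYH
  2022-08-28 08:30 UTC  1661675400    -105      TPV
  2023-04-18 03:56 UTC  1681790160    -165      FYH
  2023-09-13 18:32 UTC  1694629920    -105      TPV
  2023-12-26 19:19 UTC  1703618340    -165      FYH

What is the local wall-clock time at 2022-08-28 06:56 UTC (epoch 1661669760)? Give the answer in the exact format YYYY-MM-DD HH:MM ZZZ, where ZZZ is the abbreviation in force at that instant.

Query: 2022-08-28 06:56 UTC
Rule 1/5 (FYH, -02:45): 2022-01-29 13:12 UTC ≤ query < 2022-08-28 08:30 UTC
6·60 + 56 - 165 = 251 min
251 = 0·1440 + 251; 251 = 4·60 + 11 → 04:11, same day
→ 2022-08-28 04:11 FYH

2022-08-28 04:11 FYH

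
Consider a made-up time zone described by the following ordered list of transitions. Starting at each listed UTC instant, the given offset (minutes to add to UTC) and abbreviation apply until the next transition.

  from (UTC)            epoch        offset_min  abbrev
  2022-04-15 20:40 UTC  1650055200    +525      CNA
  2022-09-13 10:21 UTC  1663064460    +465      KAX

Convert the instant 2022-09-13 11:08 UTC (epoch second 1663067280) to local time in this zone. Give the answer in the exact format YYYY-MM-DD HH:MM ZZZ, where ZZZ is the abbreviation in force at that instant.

Query: 2022-09-13 11:08 UTC
Rule 2/2 (KAX, +07:45): 2022-09-13 10:21 UTC ≤ query < +∞
11·60 + 8 + 465 = 1133 min
1133 = 0·1440 + 1133; 1133 = 18·60 + 53 → 18:53, same day
→ 2022-09-13 18:53 KAX

2022-09-13 18:53 KAX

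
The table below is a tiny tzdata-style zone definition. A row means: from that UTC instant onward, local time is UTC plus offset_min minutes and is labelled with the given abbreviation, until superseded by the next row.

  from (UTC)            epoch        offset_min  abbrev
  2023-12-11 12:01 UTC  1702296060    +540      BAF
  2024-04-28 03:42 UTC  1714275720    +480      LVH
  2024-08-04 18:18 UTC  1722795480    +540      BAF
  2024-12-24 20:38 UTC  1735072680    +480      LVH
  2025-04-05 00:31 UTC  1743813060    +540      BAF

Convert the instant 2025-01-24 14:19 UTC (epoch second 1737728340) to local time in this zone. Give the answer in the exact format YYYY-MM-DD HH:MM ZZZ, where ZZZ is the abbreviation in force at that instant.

Query: 2025-01-24 14:19 UTC
Rule 4/5 (LVH, +08:00): 2024-12-24 20:38 UTC ≤ query < 2025-04-05 00:31 UTC
14·60 + 19 + 480 = 1339 min
1339 = 0·1440 + 1339; 1339 = 22·60 + 19 → 22:19, same day
→ 2025-01-24 22:19 LVH

2025-01-24 22:19 LVH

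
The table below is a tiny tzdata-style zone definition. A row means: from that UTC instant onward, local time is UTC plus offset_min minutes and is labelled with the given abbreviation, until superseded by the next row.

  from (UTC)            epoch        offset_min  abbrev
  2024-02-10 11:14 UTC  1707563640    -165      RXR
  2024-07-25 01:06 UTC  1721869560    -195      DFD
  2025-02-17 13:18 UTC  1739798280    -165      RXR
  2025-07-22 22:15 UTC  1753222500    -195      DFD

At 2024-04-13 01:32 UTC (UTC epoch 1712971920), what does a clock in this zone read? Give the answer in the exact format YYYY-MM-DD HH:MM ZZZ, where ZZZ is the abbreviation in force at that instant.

Query: 2024-04-13 01:32 UTC
Rule 1/4 (RXR, -02:45): 2024-02-10 11:14 UTC ≤ query < 2024-07-25 01:06 UTC
1·60 + 32 - 165 = -73 min
-73 = -1·1440 + 1367; 1367 = 22·60 + 47 → 22:47, 2024-04-13 - 1 day = 2024-04-12
→ 2024-04-12 22:47 RXR

2024-04-12 22:47 RXR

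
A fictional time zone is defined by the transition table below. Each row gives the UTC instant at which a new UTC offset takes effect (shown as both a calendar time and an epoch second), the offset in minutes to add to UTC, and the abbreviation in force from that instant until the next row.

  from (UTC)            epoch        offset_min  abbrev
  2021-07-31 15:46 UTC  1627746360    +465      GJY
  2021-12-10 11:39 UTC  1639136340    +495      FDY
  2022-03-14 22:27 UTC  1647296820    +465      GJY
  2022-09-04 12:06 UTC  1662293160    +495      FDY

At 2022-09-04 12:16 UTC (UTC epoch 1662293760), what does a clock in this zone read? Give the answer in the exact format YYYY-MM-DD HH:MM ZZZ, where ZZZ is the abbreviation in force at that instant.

Query: 2022-09-04 12:16 UTC
Rule 4/4 (FDY, +08:15): 2022-09-04 12:06 UTC ≤ query < +∞
12·60 + 16 + 495 = 1231 min
1231 = 0·1440 + 1231; 1231 = 20·60 + 31 → 20:31, same day
→ 2022-09-04 20:31 FDY

2022-09-04 20:31 FDY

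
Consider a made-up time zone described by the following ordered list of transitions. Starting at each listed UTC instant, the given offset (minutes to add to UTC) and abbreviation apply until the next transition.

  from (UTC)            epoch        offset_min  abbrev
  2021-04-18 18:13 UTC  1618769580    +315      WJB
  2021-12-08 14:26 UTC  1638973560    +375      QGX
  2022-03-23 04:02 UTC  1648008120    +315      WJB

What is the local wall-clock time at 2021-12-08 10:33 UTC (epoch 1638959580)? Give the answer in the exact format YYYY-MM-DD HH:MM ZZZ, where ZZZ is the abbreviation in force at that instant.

2021-12-08 15:48 WJB

Query: 2021-12-08 10:33 UTC
Rule 1/3 (WJB, +05:15): 2021-04-18 18:13 UTC ≤ query < 2021-12-08 14:26 UTC
10·60 + 33 + 315 = 948 min
948 = 0·1440 + 948; 948 = 15·60 + 48 → 15:48, same day
→ 2021-12-08 15:48 WJB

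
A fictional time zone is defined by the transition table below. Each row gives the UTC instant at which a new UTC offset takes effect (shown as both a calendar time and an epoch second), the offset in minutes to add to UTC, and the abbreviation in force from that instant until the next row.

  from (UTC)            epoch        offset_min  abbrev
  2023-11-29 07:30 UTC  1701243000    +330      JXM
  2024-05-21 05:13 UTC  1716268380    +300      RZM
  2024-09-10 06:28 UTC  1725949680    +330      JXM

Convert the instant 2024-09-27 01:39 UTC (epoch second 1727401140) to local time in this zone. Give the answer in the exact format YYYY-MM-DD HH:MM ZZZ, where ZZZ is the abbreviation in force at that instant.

2024-09-27 07:09 JXM

Query: 2024-09-27 01:39 UTC
Rule 3/3 (JXM, +05:30): 2024-09-10 06:28 UTC ≤ query < +∞
1·60 + 39 + 330 = 429 min
429 = 0·1440 + 429; 429 = 7·60 + 9 → 07:09, same day
→ 2024-09-27 07:09 JXM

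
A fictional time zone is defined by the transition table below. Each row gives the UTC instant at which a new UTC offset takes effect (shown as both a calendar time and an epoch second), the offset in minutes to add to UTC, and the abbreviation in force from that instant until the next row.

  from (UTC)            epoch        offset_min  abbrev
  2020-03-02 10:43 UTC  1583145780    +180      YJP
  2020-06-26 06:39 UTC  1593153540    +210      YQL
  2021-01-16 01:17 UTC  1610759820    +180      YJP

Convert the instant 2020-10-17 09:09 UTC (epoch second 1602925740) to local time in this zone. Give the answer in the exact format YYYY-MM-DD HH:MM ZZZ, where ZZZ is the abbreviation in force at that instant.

Query: 2020-10-17 09:09 UTC
Rule 2/3 (YQL, +03:30): 2020-06-26 06:39 UTC ≤ query < 2021-01-16 01:17 UTC
9·60 + 9 + 210 = 759 min
759 = 0·1440 + 759; 759 = 12·60 + 39 → 12:39, same day
→ 2020-10-17 12:39 YQL

2020-10-17 12:39 YQL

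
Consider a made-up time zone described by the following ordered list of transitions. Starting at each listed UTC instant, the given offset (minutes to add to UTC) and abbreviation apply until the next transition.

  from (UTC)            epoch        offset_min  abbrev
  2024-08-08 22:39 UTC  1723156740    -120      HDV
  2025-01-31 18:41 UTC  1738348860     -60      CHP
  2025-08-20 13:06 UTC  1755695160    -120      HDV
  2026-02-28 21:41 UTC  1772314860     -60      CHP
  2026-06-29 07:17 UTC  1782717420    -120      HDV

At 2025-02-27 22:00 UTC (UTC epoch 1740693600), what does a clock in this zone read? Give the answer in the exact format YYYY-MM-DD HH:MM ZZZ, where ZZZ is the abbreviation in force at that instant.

2025-02-27 21:00 CHP

Query: 2025-02-27 22:00 UTC
Rule 2/5 (CHP, -01:00): 2025-01-31 18:41 UTC ≤ query < 2025-08-20 13:06 UTC
22·60 + 0 - 60 = 1260 min
1260 = 0·1440 + 1260; 1260 = 21·60 + 0 → 21:00, same day
→ 2025-02-27 21:00 CHP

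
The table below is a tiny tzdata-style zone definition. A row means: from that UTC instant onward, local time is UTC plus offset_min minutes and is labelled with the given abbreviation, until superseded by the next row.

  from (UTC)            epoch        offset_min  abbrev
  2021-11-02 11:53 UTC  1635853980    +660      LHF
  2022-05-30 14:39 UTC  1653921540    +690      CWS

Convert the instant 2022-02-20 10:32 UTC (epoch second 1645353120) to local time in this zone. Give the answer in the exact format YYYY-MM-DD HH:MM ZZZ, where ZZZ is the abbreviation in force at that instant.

Query: 2022-02-20 10:32 UTC
Rule 1/2 (LHF, +11:00): 2021-11-02 11:53 UTC ≤ query < 2022-05-30 14:39 UTC
10·60 + 32 + 660 = 1292 min
1292 = 0·1440 + 1292; 1292 = 21·60 + 32 → 21:32, same day
→ 2022-02-20 21:32 LHF

2022-02-20 21:32 LHF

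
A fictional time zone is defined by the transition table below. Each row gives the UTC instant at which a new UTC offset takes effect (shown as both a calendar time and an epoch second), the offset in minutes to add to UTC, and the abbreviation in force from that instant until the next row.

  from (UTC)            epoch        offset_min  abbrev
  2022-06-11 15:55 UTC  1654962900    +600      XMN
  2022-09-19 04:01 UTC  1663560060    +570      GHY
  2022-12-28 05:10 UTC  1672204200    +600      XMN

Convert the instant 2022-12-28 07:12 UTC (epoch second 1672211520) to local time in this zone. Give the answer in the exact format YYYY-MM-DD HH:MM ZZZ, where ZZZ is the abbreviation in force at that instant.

Query: 2022-12-28 07:12 UTC
Rule 3/3 (XMN, +10:00): 2022-12-28 05:10 UTC ≤ query < +∞
7·60 + 12 + 600 = 1032 min
1032 = 0·1440 + 1032; 1032 = 17·60 + 12 → 17:12, same day
→ 2022-12-28 17:12 XMN

2022-12-28 17:12 XMN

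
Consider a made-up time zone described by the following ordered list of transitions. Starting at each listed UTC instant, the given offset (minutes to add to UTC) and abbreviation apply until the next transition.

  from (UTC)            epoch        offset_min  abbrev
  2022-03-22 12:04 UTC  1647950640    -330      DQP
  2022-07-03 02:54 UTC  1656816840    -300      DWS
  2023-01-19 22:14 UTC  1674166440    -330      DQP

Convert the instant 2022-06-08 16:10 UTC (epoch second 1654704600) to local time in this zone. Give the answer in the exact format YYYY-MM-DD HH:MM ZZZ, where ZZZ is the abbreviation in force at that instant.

2022-06-08 10:40 DQP

Query: 2022-06-08 16:10 UTC
Rule 1/3 (DQP, -05:30): 2022-03-22 12:04 UTC ≤ query < 2022-07-03 02:54 UTC
16·60 + 10 - 330 = 640 min
640 = 0·1440 + 640; 640 = 10·60 + 40 → 10:40, same day
→ 2022-06-08 10:40 DQP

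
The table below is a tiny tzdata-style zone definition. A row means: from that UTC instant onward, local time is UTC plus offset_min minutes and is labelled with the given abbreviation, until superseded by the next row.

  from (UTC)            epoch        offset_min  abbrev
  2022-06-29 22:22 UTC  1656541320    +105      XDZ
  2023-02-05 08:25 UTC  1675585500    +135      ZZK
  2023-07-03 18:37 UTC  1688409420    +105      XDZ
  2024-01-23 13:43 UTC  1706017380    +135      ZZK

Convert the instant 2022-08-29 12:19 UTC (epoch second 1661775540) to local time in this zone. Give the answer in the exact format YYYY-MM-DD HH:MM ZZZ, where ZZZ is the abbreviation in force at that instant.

2022-08-29 14:04 XDZ

Query: 2022-08-29 12:19 UTC
Rule 1/4 (XDZ, +01:45): 2022-06-29 22:22 UTC ≤ query < 2023-02-05 08:25 UTC
12·60 + 19 + 105 = 844 min
844 = 0·1440 + 844; 844 = 14·60 + 4 → 14:04, same day
→ 2022-08-29 14:04 XDZ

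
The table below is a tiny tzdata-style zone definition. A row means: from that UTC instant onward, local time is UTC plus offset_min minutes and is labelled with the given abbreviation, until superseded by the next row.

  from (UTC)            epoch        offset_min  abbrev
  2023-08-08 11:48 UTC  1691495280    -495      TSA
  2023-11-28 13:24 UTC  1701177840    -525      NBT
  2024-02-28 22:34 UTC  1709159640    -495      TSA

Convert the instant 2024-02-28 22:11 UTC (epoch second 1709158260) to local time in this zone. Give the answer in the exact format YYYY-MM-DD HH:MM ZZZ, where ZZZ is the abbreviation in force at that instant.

2024-02-28 13:26 NBT

Query: 2024-02-28 22:11 UTC
Rule 2/3 (NBT, -08:45): 2023-11-28 13:24 UTC ≤ query < 2024-02-28 22:34 UTC
22·60 + 11 - 525 = 806 min
806 = 0·1440 + 806; 806 = 13·60 + 26 → 13:26, same day
→ 2024-02-28 13:26 NBT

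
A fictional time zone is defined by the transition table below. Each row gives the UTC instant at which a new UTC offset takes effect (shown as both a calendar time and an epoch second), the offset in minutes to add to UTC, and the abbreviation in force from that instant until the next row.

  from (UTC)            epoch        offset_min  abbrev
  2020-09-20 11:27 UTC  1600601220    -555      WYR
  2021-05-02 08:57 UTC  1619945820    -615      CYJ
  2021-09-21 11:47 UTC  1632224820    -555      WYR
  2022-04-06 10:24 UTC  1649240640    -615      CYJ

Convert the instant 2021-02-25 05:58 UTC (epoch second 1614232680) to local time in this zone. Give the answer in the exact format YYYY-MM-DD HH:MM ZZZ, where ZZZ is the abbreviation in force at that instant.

Query: 2021-02-25 05:58 UTC
Rule 1/4 (WYR, -09:15): 2020-09-20 11:27 UTC ≤ query < 2021-05-02 08:57 UTC
5·60 + 58 - 555 = -197 min
-197 = -1·1440 + 1243; 1243 = 20·60 + 43 → 20:43, 2021-02-25 - 1 day = 2021-02-24
→ 2021-02-24 20:43 WYR

2021-02-24 20:43 WYR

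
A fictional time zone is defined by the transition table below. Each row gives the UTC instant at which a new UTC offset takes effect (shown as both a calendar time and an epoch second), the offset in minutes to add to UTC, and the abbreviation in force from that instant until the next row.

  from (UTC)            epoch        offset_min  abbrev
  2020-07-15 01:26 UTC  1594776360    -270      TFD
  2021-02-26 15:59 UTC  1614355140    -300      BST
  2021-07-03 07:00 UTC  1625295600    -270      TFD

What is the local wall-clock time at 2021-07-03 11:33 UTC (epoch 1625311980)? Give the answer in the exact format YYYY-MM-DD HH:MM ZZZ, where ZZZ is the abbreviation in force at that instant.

Query: 2021-07-03 11:33 UTC
Rule 3/3 (TFD, -04:30): 2021-07-03 07:00 UTC ≤ query < +∞
11·60 + 33 - 270 = 423 min
423 = 0·1440 + 423; 423 = 7·60 + 3 → 07:03, same day
→ 2021-07-03 07:03 TFD

2021-07-03 07:03 TFD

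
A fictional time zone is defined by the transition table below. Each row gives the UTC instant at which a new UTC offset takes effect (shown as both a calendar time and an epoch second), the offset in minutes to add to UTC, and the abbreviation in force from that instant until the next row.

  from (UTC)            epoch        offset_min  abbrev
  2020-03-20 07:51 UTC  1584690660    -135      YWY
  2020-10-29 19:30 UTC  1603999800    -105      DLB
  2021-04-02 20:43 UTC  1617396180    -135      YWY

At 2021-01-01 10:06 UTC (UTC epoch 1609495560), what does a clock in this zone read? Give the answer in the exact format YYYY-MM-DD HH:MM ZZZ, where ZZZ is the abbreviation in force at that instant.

2021-01-01 08:21 DLB

Query: 2021-01-01 10:06 UTC
Rule 2/3 (DLB, -01:45): 2020-10-29 19:30 UTC ≤ query < 2021-04-02 20:43 UTC
10·60 + 6 - 105 = 501 min
501 = 0·1440 + 501; 501 = 8·60 + 21 → 08:21, same day
→ 2021-01-01 08:21 DLB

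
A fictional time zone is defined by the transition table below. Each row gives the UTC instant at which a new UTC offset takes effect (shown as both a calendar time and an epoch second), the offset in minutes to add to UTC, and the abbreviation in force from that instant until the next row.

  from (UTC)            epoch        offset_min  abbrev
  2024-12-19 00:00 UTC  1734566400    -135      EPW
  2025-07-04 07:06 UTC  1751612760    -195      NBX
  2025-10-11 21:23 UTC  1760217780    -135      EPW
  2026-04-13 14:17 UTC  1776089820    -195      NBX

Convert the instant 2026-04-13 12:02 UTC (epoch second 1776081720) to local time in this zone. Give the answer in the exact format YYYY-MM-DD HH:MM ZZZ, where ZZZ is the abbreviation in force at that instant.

Query: 2026-04-13 12:02 UTC
Rule 3/4 (EPW, -02:15): 2025-10-11 21:23 UTC ≤ query < 2026-04-13 14:17 UTC
12·60 + 2 - 135 = 587 min
587 = 0·1440 + 587; 587 = 9·60 + 47 → 09:47, same day
→ 2026-04-13 09:47 EPW

2026-04-13 09:47 EPW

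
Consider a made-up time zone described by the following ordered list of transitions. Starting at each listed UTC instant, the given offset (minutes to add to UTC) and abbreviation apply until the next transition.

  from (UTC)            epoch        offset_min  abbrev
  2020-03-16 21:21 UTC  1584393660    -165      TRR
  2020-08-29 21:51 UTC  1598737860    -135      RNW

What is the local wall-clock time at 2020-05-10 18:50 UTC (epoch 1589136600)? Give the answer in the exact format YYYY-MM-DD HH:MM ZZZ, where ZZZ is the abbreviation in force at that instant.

2020-05-10 16:05 TRR

Query: 2020-05-10 18:50 UTC
Rule 1/2 (TRR, -02:45): 2020-03-16 21:21 UTC ≤ query < 2020-08-29 21:51 UTC
18·60 + 50 - 165 = 965 min
965 = 0·1440 + 965; 965 = 16·60 + 5 → 16:05, same day
→ 2020-05-10 16:05 TRR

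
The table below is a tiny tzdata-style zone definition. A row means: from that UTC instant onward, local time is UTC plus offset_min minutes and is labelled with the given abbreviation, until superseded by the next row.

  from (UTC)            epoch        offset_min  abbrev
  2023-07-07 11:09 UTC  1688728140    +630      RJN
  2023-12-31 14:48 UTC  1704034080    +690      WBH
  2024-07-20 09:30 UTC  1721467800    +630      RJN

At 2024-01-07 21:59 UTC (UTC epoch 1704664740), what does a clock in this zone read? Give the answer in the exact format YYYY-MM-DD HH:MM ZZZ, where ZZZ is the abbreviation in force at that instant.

Query: 2024-01-07 21:59 UTC
Rule 2/3 (WBH, +11:30): 2023-12-31 14:48 UTC ≤ query < 2024-07-20 09:30 UTC
21·60 + 59 + 690 = 2009 min
2009 = 1·1440 + 569; 569 = 9·60 + 29 → 09:29, 2024-01-07 + 1 day = 2024-01-08
→ 2024-01-08 09:29 WBH

2024-01-08 09:29 WBH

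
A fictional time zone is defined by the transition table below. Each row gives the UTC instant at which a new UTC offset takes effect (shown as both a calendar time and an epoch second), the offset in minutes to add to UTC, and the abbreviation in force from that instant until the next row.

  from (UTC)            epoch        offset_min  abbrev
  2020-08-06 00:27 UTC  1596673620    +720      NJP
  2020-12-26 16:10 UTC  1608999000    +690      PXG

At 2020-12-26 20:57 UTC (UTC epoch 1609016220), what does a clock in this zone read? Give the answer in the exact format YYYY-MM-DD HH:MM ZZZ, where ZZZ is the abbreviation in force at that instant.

2020-12-27 08:27 PXG

Query: 2020-12-26 20:57 UTC
Rule 2/2 (PXG, +11:30): 2020-12-26 16:10 UTC ≤ query < +∞
20·60 + 57 + 690 = 1947 min
1947 = 1·1440 + 507; 507 = 8·60 + 27 → 08:27, 2020-12-26 + 1 day = 2020-12-27
→ 2020-12-27 08:27 PXG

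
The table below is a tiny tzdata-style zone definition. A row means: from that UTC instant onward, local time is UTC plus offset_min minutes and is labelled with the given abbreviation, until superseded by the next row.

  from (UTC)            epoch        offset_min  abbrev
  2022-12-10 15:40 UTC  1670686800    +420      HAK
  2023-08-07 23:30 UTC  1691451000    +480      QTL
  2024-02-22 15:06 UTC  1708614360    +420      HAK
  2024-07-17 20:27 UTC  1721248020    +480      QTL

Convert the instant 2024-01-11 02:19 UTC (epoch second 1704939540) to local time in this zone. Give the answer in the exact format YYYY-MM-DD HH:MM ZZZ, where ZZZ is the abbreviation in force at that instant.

Query: 2024-01-11 02:19 UTC
Rule 2/4 (QTL, +08:00): 2023-08-07 23:30 UTC ≤ query < 2024-02-22 15:06 UTC
2·60 + 19 + 480 = 619 min
619 = 0·1440 + 619; 619 = 10·60 + 19 → 10:19, same day
→ 2024-01-11 10:19 QTL

2024-01-11 10:19 QTL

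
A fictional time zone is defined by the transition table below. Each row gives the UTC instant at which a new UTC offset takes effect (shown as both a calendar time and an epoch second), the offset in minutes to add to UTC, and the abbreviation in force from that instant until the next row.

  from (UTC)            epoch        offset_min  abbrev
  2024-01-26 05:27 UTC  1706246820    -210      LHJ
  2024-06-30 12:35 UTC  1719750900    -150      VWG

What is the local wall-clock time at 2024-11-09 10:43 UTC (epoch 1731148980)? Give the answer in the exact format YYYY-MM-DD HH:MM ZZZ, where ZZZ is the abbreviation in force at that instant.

2024-11-09 08:13 VWG

Query: 2024-11-09 10:43 UTC
Rule 2/2 (VWG, -02:30): 2024-06-30 12:35 UTC ≤ query < +∞
10·60 + 43 - 150 = 493 min
493 = 0·1440 + 493; 493 = 8·60 + 13 → 08:13, same day
→ 2024-11-09 08:13 VWG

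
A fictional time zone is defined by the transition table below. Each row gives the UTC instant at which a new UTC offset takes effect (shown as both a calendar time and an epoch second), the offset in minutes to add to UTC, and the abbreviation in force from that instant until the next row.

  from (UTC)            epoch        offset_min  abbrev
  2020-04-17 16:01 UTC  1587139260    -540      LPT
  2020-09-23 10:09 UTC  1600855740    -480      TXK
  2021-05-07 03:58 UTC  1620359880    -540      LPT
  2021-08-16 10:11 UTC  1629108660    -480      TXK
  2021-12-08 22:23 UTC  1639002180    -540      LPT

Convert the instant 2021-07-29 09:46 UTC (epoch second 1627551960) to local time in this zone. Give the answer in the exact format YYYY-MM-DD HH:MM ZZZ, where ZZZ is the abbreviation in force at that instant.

2021-07-29 00:46 LPT

Query: 2021-07-29 09:46 UTC
Rule 3/5 (LPT, -09:00): 2021-05-07 03:58 UTC ≤ query < 2021-08-16 10:11 UTC
9·60 + 46 - 540 = 46 min
46 = 0·1440 + 46; 46 = 0·60 + 46 → 00:46, same day
→ 2021-07-29 00:46 LPT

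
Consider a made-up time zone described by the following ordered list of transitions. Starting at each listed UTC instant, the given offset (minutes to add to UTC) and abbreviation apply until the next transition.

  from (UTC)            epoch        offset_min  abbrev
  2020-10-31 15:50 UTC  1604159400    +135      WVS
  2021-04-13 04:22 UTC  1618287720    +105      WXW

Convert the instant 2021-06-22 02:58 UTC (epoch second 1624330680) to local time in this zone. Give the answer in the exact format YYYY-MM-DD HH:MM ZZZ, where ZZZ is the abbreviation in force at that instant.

Query: 2021-06-22 02:58 UTC
Rule 2/2 (WXW, +01:45): 2021-04-13 04:22 UTC ≤ query < +∞
2·60 + 58 + 105 = 283 min
283 = 0·1440 + 283; 283 = 4·60 + 43 → 04:43, same day
→ 2021-06-22 04:43 WXW

2021-06-22 04:43 WXW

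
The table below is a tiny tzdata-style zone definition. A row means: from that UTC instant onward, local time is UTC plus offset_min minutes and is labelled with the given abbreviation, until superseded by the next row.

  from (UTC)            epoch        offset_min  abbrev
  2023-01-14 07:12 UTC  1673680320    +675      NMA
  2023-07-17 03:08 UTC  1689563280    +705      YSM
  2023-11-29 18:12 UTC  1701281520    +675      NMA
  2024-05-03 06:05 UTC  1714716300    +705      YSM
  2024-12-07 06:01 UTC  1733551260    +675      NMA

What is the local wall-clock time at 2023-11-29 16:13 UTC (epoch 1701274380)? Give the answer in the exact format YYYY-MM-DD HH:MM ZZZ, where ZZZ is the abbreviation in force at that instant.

2023-11-30 03:58 YSM

Query: 2023-11-29 16:13 UTC
Rule 2/5 (YSM, +11:45): 2023-07-17 03:08 UTC ≤ query < 2023-11-29 18:12 UTC
16·60 + 13 + 705 = 1678 min
1678 = 1·1440 + 238; 238 = 3·60 + 58 → 03:58, 2023-11-29 + 1 day = 2023-11-30
→ 2023-11-30 03:58 YSM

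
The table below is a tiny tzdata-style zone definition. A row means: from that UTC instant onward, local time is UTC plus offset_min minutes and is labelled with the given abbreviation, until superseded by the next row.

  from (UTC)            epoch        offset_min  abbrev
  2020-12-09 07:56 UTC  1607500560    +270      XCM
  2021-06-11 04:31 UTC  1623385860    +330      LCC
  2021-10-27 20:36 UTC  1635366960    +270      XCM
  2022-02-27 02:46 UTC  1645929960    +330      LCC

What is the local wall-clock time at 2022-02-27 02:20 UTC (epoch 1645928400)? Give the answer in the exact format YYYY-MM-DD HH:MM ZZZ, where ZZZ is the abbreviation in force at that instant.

2022-02-27 06:50 XCM

Query: 2022-02-27 02:20 UTC
Rule 3/4 (XCM, +04:30): 2021-10-27 20:36 UTC ≤ query < 2022-02-27 02:46 UTC
2·60 + 20 + 270 = 410 min
410 = 0·1440 + 410; 410 = 6·60 + 50 → 06:50, same day
→ 2022-02-27 06:50 XCM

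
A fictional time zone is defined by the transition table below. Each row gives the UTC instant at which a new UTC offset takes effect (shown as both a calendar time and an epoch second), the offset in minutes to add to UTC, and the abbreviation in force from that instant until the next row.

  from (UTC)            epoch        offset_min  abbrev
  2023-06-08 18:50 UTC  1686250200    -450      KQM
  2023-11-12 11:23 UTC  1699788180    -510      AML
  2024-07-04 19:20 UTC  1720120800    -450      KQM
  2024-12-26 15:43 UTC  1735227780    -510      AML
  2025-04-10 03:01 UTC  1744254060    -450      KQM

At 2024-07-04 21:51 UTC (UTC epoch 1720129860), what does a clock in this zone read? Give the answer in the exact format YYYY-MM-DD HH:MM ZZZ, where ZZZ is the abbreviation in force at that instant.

2024-07-04 14:21 KQM

Query: 2024-07-04 21:51 UTC
Rule 3/5 (KQM, -07:30): 2024-07-04 19:20 UTC ≤ query < 2024-12-26 15:43 UTC
21·60 + 51 - 450 = 861 min
861 = 0·1440 + 861; 861 = 14·60 + 21 → 14:21, same day
→ 2024-07-04 14:21 KQM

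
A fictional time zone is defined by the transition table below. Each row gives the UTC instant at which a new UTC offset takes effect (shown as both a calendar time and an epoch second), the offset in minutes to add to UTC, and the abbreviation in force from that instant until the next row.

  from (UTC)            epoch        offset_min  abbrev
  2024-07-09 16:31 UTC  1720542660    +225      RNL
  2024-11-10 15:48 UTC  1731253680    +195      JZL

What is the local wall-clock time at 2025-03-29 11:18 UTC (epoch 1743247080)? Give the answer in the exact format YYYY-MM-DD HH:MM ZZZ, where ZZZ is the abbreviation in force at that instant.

Query: 2025-03-29 11:18 UTC
Rule 2/2 (JZL, +03:15): 2024-11-10 15:48 UTC ≤ query < +∞
11·60 + 18 + 195 = 873 min
873 = 0·1440 + 873; 873 = 14·60 + 33 → 14:33, same day
→ 2025-03-29 14:33 JZL

2025-03-29 14:33 JZL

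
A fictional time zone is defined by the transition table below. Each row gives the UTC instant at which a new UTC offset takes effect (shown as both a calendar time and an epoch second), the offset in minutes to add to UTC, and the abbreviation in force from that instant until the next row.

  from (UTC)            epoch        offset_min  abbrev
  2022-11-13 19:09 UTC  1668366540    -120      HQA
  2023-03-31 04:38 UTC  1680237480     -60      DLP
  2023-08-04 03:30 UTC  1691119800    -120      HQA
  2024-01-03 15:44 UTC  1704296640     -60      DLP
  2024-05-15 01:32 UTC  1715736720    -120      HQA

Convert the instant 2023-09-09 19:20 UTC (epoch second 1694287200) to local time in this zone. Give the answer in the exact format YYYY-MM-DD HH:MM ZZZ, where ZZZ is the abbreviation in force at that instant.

Query: 2023-09-09 19:20 UTC
Rule 3/5 (HQA, -02:00): 2023-08-04 03:30 UTC ≤ query < 2024-01-03 15:44 UTC
19·60 + 20 - 120 = 1040 min
1040 = 0·1440 + 1040; 1040 = 17·60 + 20 → 17:20, same day
→ 2023-09-09 17:20 HQA

2023-09-09 17:20 HQA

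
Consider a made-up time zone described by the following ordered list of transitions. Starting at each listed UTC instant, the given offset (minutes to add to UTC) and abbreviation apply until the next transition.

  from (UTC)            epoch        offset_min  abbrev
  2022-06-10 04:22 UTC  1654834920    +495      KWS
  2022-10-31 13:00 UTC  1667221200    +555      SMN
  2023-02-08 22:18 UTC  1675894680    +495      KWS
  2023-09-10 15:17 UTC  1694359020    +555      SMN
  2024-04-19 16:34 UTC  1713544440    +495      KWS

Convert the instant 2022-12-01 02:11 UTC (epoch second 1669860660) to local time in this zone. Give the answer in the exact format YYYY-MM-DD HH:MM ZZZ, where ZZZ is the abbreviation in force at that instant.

Query: 2022-12-01 02:11 UTC
Rule 2/5 (SMN, +09:15): 2022-10-31 13:00 UTC ≤ query < 2023-02-08 22:18 UTC
2·60 + 11 + 555 = 686 min
686 = 0·1440 + 686; 686 = 11·60 + 26 → 11:26, same day
→ 2022-12-01 11:26 SMN

2022-12-01 11:26 SMN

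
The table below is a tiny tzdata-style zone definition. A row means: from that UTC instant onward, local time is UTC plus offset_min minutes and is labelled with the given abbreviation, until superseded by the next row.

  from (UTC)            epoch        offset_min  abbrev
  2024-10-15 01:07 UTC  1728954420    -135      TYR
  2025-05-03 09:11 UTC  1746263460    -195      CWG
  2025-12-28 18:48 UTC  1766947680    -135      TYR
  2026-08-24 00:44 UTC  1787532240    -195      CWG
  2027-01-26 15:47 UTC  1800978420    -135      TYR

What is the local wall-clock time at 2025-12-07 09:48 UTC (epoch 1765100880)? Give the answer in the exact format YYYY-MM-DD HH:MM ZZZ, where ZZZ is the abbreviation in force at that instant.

2025-12-07 06:33 CWG

Query: 2025-12-07 09:48 UTC
Rule 2/5 (CWG, -03:15): 2025-05-03 09:11 UTC ≤ query < 2025-12-28 18:48 UTC
9·60 + 48 - 195 = 393 min
393 = 0·1440 + 393; 393 = 6·60 + 33 → 06:33, same day
→ 2025-12-07 06:33 CWG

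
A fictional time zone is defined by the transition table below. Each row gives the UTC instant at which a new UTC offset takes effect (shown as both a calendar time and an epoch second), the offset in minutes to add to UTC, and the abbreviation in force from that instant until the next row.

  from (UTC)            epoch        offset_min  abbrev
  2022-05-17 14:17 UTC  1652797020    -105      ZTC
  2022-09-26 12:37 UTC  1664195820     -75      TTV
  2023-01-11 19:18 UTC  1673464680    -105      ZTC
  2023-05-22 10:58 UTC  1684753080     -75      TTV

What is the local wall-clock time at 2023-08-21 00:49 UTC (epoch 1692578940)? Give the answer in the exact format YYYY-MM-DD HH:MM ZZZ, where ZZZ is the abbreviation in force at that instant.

2023-08-20 23:34 TTV

Query: 2023-08-21 00:49 UTC
Rule 4/4 (TTV, -01:15): 2023-05-22 10:58 UTC ≤ query < +∞
0·60 + 49 - 75 = -26 min
-26 = -1·1440 + 1414; 1414 = 23·60 + 34 → 23:34, 2023-08-21 - 1 day = 2023-08-20
→ 2023-08-20 23:34 TTV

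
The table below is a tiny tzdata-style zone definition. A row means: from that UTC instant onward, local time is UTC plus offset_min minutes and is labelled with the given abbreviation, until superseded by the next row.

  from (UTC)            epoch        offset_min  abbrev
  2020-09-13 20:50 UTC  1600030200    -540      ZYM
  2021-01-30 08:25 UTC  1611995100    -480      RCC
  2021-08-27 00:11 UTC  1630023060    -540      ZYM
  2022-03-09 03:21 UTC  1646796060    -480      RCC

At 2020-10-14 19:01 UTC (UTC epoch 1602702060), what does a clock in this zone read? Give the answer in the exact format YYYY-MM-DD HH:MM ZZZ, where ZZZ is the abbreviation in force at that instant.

2020-10-14 10:01 ZYM

Query: 2020-10-14 19:01 UTC
Rule 1/4 (ZYM, -09:00): 2020-09-13 20:50 UTC ≤ query < 2021-01-30 08:25 UTC
19·60 + 1 - 540 = 601 min
601 = 0·1440 + 601; 601 = 10·60 + 1 → 10:01, same day
→ 2020-10-14 10:01 ZYM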